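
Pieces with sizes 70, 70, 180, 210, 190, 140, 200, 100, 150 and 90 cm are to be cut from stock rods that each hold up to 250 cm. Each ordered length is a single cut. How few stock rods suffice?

7

Total = 210 + 200 + 190 + 180 + 150 + 140 + 100 + 90 + 70 + 70 = 1400 cm.
Lower bound: ⌈1400/250⌉ = 6 stock rods.
A packing using 7 stock rods:
  stock rod 1: 210 = 210
  stock rod 2: 200 = 200
  stock rod 3: 190 = 190
  stock rod 4: 180 + 70 = 250
  stock rod 5: 150 + 100 = 250
  stock rod 6: 140 + 90 = 230
  stock rod 7: 70 = 70
No arrangement into 6 stock rods stays within capacity, so 7 is optimal.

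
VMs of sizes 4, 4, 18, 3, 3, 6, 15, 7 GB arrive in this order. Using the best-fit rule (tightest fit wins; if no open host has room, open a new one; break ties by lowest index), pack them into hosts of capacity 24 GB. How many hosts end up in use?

  4 → host 1 (new)  [load 4/24]
  4 → host 1  [load 8/24]
  18 → host 2 (new)  [load 18/24]
  3 → host 2  [load 21/24]
  3 → host 2  [load 24/24]
  6 → host 1  [load 14/24]
  15 → host 3 (new)  [load 15/24]
  7 → host 3  [load 22/24]
3 hosts opened.

3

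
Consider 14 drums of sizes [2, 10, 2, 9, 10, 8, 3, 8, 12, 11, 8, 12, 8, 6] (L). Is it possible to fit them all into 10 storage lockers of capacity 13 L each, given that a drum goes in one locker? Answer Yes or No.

No

Total = 109 L; ⌈109/13⌉ = 9.
10 drums each exceed half the capacity and cannot share a locker, forcing at least 10 storage lockers.
The bound of 10 does not rule out 10, but exhaustive search shows no assignment into 10 storage lockers of capacity 13 L exists — the minimum is 11.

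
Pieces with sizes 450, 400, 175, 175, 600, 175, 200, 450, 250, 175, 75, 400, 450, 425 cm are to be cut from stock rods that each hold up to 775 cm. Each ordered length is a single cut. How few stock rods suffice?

Total = 600 + 450 + 450 + 450 + 425 + 400 + 400 + 250 + 200 + 175 + 175 + 175 + 175 + 75 = 4400 cm.
Lower bound: ⌈4400/775⌉ = 6 stock rods.
Also, 7 pieces each exceed 775/2 cm, and no two of those can share a stock rod, so at least 7 stock rods are needed.
A packing using 7 stock rods:
  stock rod 1: 600 + 175 = 775
  stock rod 2: 450 + 250 + 75 = 775
  stock rod 3: 450 + 200 = 650
  stock rod 4: 450 + 175 = 625
  stock rod 5: 425 + 175 + 175 = 775
  stock rod 6: 400 = 400
  stock rod 7: 400 = 400
This matches the lower bound, so 7 is optimal.

7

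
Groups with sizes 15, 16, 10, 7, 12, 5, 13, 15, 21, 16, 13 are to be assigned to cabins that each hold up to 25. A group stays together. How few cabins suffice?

Total = 21 + 16 + 16 + 15 + 15 + 13 + 13 + 12 + 10 + 7 + 5 = 143.
Lower bound: ⌈143/25⌉ = 6 cabins.
Also, 7 groups each exceed 25/2, and no two of those can share a cabin, so at least 7 cabins are needed.
A packing using 7 cabins:
  cabin 1: 21 = 21
  cabin 2: 16 + 7 = 23
  cabin 3: 16 + 5 = 21
  cabin 4: 15 + 10 = 25
  cabin 5: 15 = 15
  cabin 6: 13 + 12 = 25
  cabin 7: 13 = 13
This matches the lower bound, so 7 is optimal.

7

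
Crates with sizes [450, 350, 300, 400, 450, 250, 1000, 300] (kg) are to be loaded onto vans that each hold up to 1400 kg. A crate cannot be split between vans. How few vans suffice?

Total = 1000 + 450 + 450 + 400 + 350 + 300 + 300 + 250 = 3500 kg.
Lower bound: ⌈3500/1400⌉ = 3 vans.
A packing using 3 vans:
  van 1: 1000 + 400 = 1400
  van 2: 450 + 450 + 350 = 1250
  van 3: 300 + 300 + 250 = 850
This matches the lower bound, so 3 is optimal.

3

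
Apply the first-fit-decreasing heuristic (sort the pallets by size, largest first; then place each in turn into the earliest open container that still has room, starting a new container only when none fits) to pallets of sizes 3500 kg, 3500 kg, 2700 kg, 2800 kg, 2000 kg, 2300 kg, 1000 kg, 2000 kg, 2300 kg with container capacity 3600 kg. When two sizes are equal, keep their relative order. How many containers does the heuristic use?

8

Sorted descending: 3500, 3500, 2800, 2700, 2300, 2300, 2000, 2000, 1000.
  3500 → container 1 (new)  [load 3500/3600]
  3500 → container 2 (new)  [load 3500/3600]
  2800 → container 3 (new)  [load 2800/3600]
  2700 → container 4 (new)  [load 2700/3600]
  2300 → container 5 (new)  [load 2300/3600]
  2300 → container 6 (new)  [load 2300/3600]
  2000 → container 7 (new)  [load 2000/3600]
  2000 → container 8 (new)  [load 2000/3600]
  1000 → container 5  [load 3300/3600]
8 containers opened.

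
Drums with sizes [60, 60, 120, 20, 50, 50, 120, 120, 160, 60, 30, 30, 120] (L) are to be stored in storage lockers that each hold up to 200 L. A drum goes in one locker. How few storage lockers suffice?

6

Total = 160 + 120 + 120 + 120 + 120 + 60 + 60 + 60 + 50 + 50 + 30 + 30 + 20 = 1000 L.
Lower bound: ⌈1000/200⌉ = 5 storage lockers.
A packing using 6 storage lockers:
  locker 1: 160 + 30 = 190
  locker 2: 120 + 60 + 20 = 200
  locker 3: 120 + 60 = 180
  locker 4: 120 + 60 = 180
  locker 5: 120 + 50 + 30 = 200
  locker 6: 50 = 50
No arrangement into 5 storage lockers stays within capacity, so 6 is optimal.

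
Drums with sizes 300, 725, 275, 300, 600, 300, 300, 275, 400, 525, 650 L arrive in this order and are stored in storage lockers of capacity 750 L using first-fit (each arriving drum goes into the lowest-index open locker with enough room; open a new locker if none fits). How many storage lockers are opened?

8

  300 → locker 1 (new)  [load 300/750]
  725 → locker 2 (new)  [load 725/750]
  275 → locker 1  [load 575/750]
  300 → locker 3 (new)  [load 300/750]
  600 → locker 4 (new)  [load 600/750]
  300 → locker 3  [load 600/750]
  300 → locker 5 (new)  [load 300/750]
  275 → locker 5  [load 575/750]
  400 → locker 6 (new)  [load 400/750]
  525 → locker 7 (new)  [load 525/750]
  650 → locker 8 (new)  [load 650/750]
8 storage lockers opened.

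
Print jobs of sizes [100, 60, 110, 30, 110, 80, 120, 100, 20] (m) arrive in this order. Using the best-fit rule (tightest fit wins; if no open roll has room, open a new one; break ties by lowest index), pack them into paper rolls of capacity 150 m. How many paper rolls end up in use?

  100 → roll 1 (new)  [load 100/150]
  60 → roll 2 (new)  [load 60/150]
  110 → roll 3 (new)  [load 110/150]
  30 → roll 3  [load 140/150]
  110 → roll 4 (new)  [load 110/150]
  80 → roll 2  [load 140/150]
  120 → roll 5 (new)  [load 120/150]
  100 → roll 6 (new)  [load 100/150]
  20 → roll 5  [load 140/150]
6 paper rolls opened.

6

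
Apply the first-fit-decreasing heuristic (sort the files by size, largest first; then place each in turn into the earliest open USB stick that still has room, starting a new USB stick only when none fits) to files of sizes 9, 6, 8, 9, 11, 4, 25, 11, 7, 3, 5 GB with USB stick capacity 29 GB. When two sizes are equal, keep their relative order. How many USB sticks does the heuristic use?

Sorted descending: 25, 11, 11, 9, 9, 8, 7, 6, 5, 4, 3.
  25 → USB stick 1 (new)  [load 25/29]
  11 → USB stick 2 (new)  [load 11/29]
  11 → USB stick 2  [load 22/29]
  9 → USB stick 3 (new)  [load 9/29]
  9 → USB stick 3  [load 18/29]
  8 → USB stick 3  [load 26/29]
  7 → USB stick 2  [load 29/29]
  6 → USB stick 4 (new)  [load 6/29]
  5 → USB stick 4  [load 11/29]
  4 → USB stick 1  [load 29/29]
  3 → USB stick 3  [load 29/29]
4 USB sticks opened.

4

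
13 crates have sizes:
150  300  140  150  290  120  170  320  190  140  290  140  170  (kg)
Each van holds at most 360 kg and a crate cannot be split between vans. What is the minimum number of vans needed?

Total = 320 + 300 + 290 + 290 + 190 + 170 + 170 + 150 + 150 + 140 + 140 + 140 + 120 = 2570 kg.
Lower bound: ⌈2570/360⌉ = 8 vans.
A packing using 9 vans:
  van 1: 320 = 320
  van 2: 300 = 300
  van 3: 290 = 290
  van 4: 290 = 290
  van 5: 190 + 170 = 360
  van 6: 170 + 150 = 320
  van 7: 150 + 140 = 290
  van 8: 140 + 140 = 280
  van 9: 120 = 120
No arrangement into 8 vans stays within capacity, so 9 is optimal.

9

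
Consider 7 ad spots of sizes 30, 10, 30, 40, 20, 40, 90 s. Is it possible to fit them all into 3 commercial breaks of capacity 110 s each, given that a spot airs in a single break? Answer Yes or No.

A valid assignment using 3 commercial breaks:
  break 1: 90 + 20 = 110
  break 2: 40 + 40 + 30 = 110
  break 3: 30 + 10 = 40
Every load is within 110 s, so 3 commercial breaks suffice.

Yes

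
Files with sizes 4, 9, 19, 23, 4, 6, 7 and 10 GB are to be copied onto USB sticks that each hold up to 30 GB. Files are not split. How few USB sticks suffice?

Total = 23 + 19 + 10 + 9 + 7 + 6 + 4 + 4 = 82 GB.
Lower bound: ⌈82/30⌉ = 3 USB sticks.
A packing using 3 USB sticks:
  USB stick 1: 23 + 7 = 30
  USB stick 2: 19 + 10 = 29
  USB stick 3: 9 + 6 + 4 + 4 = 23
This matches the lower bound, so 3 is optimal.

3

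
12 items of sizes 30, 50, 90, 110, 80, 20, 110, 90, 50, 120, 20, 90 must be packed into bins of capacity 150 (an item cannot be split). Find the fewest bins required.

7

Total = 120 + 110 + 110 + 90 + 90 + 90 + 80 + 50 + 50 + 30 + 20 + 20 = 860.
Lower bound: ⌈860/150⌉ = 6 bins.
Also, 7 items each exceed 75, and no two of those can share a bin, so at least 7 bins are needed.
A packing using 7 bins:
  bin 1: 120 + 30 = 150
  bin 2: 110 + 20 + 20 = 150
  bin 3: 110 = 110
  bin 4: 90 + 50 = 140
  bin 5: 90 + 50 = 140
  bin 6: 90 = 90
  bin 7: 80 = 80
This matches the lower bound, so 7 is optimal.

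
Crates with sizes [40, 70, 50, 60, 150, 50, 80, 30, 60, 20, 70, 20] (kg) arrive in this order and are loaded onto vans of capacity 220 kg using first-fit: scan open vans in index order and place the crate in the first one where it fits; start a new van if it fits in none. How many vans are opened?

4

  40 → van 1 (new)  [load 40/220]
  70 → van 1  [load 110/220]
  50 → van 1  [load 160/220]
  60 → van 1  [load 220/220]
  150 → van 2 (new)  [load 150/220]
  50 → van 2  [load 200/220]
  80 → van 3 (new)  [load 80/220]
  30 → van 3  [load 110/220]
  60 → van 3  [load 170/220]
  20 → van 2  [load 220/220]
  70 → van 4 (new)  [load 70/220]
  20 → van 3  [load 190/220]
4 vans opened.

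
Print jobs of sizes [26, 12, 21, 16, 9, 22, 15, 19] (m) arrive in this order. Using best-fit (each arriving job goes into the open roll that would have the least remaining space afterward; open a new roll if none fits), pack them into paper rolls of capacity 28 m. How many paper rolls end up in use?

6

  26 → roll 1 (new)  [load 26/28]
  12 → roll 2 (new)  [load 12/28]
  21 → roll 3 (new)  [load 21/28]
  16 → roll 2  [load 28/28]
  9 → roll 4 (new)  [load 9/28]
  22 → roll 5 (new)  [load 22/28]
  15 → roll 4  [load 24/28]
  19 → roll 6 (new)  [load 19/28]
6 paper rolls opened.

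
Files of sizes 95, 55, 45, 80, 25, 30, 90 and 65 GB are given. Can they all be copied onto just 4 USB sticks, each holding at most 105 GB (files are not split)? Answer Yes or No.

Total = 485 GB; ⌈485/105⌉ = 5.
At least 5 USB sticks are required, but only 4 are allowed.

No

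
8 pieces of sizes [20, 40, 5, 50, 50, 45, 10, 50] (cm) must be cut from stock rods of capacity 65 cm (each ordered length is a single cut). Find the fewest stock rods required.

Total = 50 + 50 + 50 + 45 + 40 + 20 + 10 + 5 = 270 cm.
Lower bound: ⌈270/65⌉ = 5 stock rods.
A packing using 5 stock rods:
  stock rod 1: 50 + 10 + 5 = 65
  stock rod 2: 50 = 50
  stock rod 3: 50 = 50
  stock rod 4: 45 + 20 = 65
  stock rod 5: 40 = 40
This matches the lower bound, so 5 is optimal.

5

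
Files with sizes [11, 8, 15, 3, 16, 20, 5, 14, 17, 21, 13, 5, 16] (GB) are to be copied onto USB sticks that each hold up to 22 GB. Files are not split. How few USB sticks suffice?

9

Total = 21 + 20 + 17 + 16 + 16 + 15 + 14 + 13 + 11 + 8 + 5 + 5 + 3 = 164 GB.
Lower bound: ⌈164/22⌉ = 8 USB sticks.
A packing using 9 USB sticks:
  USB stick 1: 21 = 21
  USB stick 2: 20 = 20
  USB stick 3: 17 + 5 = 22
  USB stick 4: 16 + 5 = 21
  USB stick 5: 16 + 3 = 19
  USB stick 6: 15 = 15
  USB stick 7: 14 + 8 = 22
  USB stick 8: 13 = 13
  USB stick 9: 11 = 11
No arrangement into 8 USB sticks stays within capacity, so 9 is optimal.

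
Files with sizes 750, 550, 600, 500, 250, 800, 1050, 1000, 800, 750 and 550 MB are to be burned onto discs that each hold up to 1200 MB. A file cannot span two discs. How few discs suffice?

Total = 1050 + 1000 + 800 + 800 + 750 + 750 + 600 + 550 + 550 + 500 + 250 = 7600 MB.
Lower bound: ⌈7600/1200⌉ = 7 discs.
A packing using 8 discs:
  disc 1: 1050 = 1050
  disc 2: 1000 = 1000
  disc 3: 800 + 250 = 1050
  disc 4: 800 = 800
  disc 5: 750 = 750
  disc 6: 750 = 750
  disc 7: 600 + 550 = 1150
  disc 8: 550 + 500 = 1050
No arrangement into 7 discs stays within capacity, so 8 is optimal.

8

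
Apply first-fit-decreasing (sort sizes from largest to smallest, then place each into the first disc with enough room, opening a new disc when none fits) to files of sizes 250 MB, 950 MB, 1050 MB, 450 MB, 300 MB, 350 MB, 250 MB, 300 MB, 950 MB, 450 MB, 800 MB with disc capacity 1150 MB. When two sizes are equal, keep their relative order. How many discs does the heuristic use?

6

Sorted descending: 1050, 950, 950, 800, 450, 450, 350, 300, 300, 250, 250.
  1050 → disc 1 (new)  [load 1050/1150]
  950 → disc 2 (new)  [load 950/1150]
  950 → disc 3 (new)  [load 950/1150]
  800 → disc 4 (new)  [load 800/1150]
  450 → disc 5 (new)  [load 450/1150]
  450 → disc 5  [load 900/1150]
  350 → disc 4  [load 1150/1150]
  300 → disc 6 (new)  [load 300/1150]
  300 → disc 6  [load 600/1150]
  250 → disc 5  [load 1150/1150]
  250 → disc 6  [load 850/1150]
6 discs opened.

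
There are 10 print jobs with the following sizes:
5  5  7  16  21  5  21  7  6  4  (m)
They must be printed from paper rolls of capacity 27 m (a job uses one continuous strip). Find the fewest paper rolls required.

Total = 21 + 21 + 16 + 7 + 7 + 6 + 5 + 5 + 5 + 4 = 97 m.
Lower bound: ⌈97/27⌉ = 4 paper rolls.
A packing using 4 paper rolls:
  roll 1: 21 + 6 = 27
  roll 2: 21 + 5 = 26
  roll 3: 16 + 7 + 4 = 27
  roll 4: 7 + 5 + 5 = 17
This matches the lower bound, so 4 is optimal.

4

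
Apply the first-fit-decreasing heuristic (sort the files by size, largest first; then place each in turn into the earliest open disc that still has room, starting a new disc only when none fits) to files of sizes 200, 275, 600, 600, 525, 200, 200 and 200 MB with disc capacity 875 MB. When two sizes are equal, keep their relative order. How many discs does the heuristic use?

Sorted descending: 600, 600, 525, 275, 200, 200, 200, 200.
  600 → disc 1 (new)  [load 600/875]
  600 → disc 2 (new)  [load 600/875]
  525 → disc 3 (new)  [load 525/875]
  275 → disc 1  [load 875/875]
  200 → disc 2  [load 800/875]
  200 → disc 3  [load 725/875]
  200 → disc 4 (new)  [load 200/875]
  200 → disc 4  [load 400/875]
4 discs opened.

4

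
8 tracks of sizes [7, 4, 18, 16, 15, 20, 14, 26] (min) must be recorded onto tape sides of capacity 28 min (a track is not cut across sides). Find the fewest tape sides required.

6

Total = 26 + 20 + 18 + 16 + 15 + 14 + 7 + 4 = 120 min.
Lower bound: ⌈120/28⌉ = 5 tape sides.
A packing using 6 tape sides:
  side 1: 26 = 26
  side 2: 20 + 7 = 27
  side 3: 18 + 4 = 22
  side 4: 16 = 16
  side 5: 15 = 15
  side 6: 14 = 14
No arrangement into 5 tape sides stays within capacity, so 6 is optimal.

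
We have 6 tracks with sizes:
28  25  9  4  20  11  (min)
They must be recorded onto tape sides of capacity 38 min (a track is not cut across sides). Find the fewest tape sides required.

3

Total = 28 + 25 + 20 + 11 + 9 + 4 = 97 min.
Lower bound: ⌈97/38⌉ = 3 tape sides.
A packing using 3 tape sides:
  side 1: 28 + 9 = 37
  side 2: 25 + 11 = 36
  side 3: 20 + 4 = 24
This matches the lower bound, so 3 is optimal.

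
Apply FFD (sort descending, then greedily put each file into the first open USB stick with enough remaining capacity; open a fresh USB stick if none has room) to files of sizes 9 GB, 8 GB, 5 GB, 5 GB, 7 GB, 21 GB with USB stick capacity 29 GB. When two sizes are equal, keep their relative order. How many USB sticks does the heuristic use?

2

Sorted descending: 21, 9, 8, 7, 5, 5.
  21 → USB stick 1 (new)  [load 21/29]
  9 → USB stick 2 (new)  [load 9/29]
  8 → USB stick 1  [load 29/29]
  7 → USB stick 2  [load 16/29]
  5 → USB stick 2  [load 21/29]
  5 → USB stick 2  [load 26/29]
2 USB sticks opened.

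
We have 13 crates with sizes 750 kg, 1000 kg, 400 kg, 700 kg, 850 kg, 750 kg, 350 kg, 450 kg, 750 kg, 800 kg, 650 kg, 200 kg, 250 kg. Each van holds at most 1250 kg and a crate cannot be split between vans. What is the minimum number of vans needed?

Total = 1000 + 850 + 800 + 750 + 750 + 750 + 700 + 650 + 450 + 400 + 350 + 250 + 200 = 7900 kg.
Lower bound: ⌈7900/1250⌉ = 7 vans.
Also, 8 crates each exceed 625 kg, and no two of those can share a van, so at least 8 vans are needed.
A packing using 8 vans:
  van 1: 1000 + 250 = 1250
  van 2: 850 + 400 = 1250
  van 3: 800 + 450 = 1250
  van 4: 750 + 350 = 1100
  van 5: 750 + 200 = 950
  van 6: 750 = 750
  van 7: 700 = 700
  van 8: 650 = 650
This matches the lower bound, so 8 is optimal.

8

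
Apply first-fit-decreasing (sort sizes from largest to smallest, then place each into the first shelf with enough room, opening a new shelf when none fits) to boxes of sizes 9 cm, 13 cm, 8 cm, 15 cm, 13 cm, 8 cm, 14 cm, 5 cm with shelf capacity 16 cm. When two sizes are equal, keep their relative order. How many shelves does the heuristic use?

6

Sorted descending: 15, 14, 13, 13, 9, 8, 8, 5.
  15 → shelf 1 (new)  [load 15/16]
  14 → shelf 2 (new)  [load 14/16]
  13 → shelf 3 (new)  [load 13/16]
  13 → shelf 4 (new)  [load 13/16]
  9 → shelf 5 (new)  [load 9/16]
  8 → shelf 6 (new)  [load 8/16]
  8 → shelf 6  [load 16/16]
  5 → shelf 5  [load 14/16]
6 shelves opened.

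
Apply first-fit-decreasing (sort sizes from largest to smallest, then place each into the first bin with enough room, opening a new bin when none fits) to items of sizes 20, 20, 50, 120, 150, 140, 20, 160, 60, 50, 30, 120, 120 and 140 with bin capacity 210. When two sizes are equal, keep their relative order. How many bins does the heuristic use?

Sorted descending: 160, 150, 140, 140, 120, 120, 120, 60, 50, 50, 30, 20, 20, 20.
  160 → bin 1 (new)  [load 160/210]
  150 → bin 2 (new)  [load 150/210]
  140 → bin 3 (new)  [load 140/210]
  140 → bin 4 (new)  [load 140/210]
  120 → bin 5 (new)  [load 120/210]
  120 → bin 6 (new)  [load 120/210]
  120 → bin 7 (new)  [load 120/210]
  60 → bin 2  [load 210/210]
  50 → bin 1  [load 210/210]
  50 → bin 3  [load 190/210]
  30 → bin 4  [load 170/210]
  20 → bin 3  [load 210/210]
  20 → bin 4  [load 190/210]
  20 → bin 4  [load 210/210]
7 bins opened.

7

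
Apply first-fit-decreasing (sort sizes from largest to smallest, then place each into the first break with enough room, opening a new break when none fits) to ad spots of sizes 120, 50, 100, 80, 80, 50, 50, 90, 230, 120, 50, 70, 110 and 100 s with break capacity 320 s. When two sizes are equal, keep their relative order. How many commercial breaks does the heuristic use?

Sorted descending: 230, 120, 120, 110, 100, 100, 90, 80, 80, 70, 50, 50, 50, 50.
  230 → break 1 (new)  [load 230/320]
  120 → break 2 (new)  [load 120/320]
  120 → break 2  [load 240/320]
  110 → break 3 (new)  [load 110/320]
  100 → break 3  [load 210/320]
  100 → break 3  [load 310/320]
  90 → break 1  [load 320/320]
  80 → break 2  [load 320/320]
  80 → break 4 (new)  [load 80/320]
  70 → break 4  [load 150/320]
  50 → break 4  [load 200/320]
  50 → break 4  [load 250/320]
  50 → break 4  [load 300/320]
  50 → break 5 (new)  [load 50/320]
5 commercial breaks opened.

5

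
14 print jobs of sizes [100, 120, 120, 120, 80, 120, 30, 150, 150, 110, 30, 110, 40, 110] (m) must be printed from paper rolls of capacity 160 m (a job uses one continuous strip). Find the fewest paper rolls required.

Total = 150 + 150 + 120 + 120 + 120 + 120 + 110 + 110 + 110 + 100 + 80 + 40 + 30 + 30 = 1390 m.
Lower bound: ⌈1390/160⌉ = 9 paper rolls.
Also, 10 print jobs each exceed 80 m, and no two of those can share a roll, so at least 10 paper rolls are needed.
A packing using 11 paper rolls:
  roll 1: 150 = 150
  roll 2: 150 = 150
  roll 3: 120 + 40 = 160
  roll 4: 120 + 30 = 150
  roll 5: 120 + 30 = 150
  roll 6: 120 = 120
  roll 7: 110 = 110
  roll 8: 110 = 110
  roll 9: 110 = 110
  roll 10: 100 = 100
  roll 11: 80 = 80
No arrangement into 10 paper rolls stays within capacity, so 11 is optimal.

11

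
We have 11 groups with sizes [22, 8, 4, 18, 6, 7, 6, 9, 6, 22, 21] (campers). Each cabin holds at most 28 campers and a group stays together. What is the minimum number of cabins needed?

5

Total = 22 + 22 + 21 + 18 + 9 + 8 + 7 + 6 + 6 + 6 + 4 = 129 campers.
Lower bound: ⌈129/28⌉ = 5 cabins.
A packing using 5 cabins:
  cabin 1: 22 + 6 = 28
  cabin 2: 22 + 6 = 28
  cabin 3: 21 + 7 = 28
  cabin 4: 18 + 9 = 27
  cabin 5: 8 + 6 + 4 = 18
This matches the lower bound, so 5 is optimal.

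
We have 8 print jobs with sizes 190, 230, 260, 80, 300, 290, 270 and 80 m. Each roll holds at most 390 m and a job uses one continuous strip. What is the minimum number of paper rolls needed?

Total = 300 + 290 + 270 + 260 + 230 + 190 + 80 + 80 = 1700 m.
Lower bound: ⌈1700/390⌉ = 5 paper rolls.
A packing using 6 paper rolls:
  roll 1: 300 + 80 = 380
  roll 2: 290 + 80 = 370
  roll 3: 270 = 270
  roll 4: 260 = 260
  roll 5: 230 = 230
  roll 6: 190 = 190
No arrangement into 5 paper rolls stays within capacity, so 6 is optimal.

6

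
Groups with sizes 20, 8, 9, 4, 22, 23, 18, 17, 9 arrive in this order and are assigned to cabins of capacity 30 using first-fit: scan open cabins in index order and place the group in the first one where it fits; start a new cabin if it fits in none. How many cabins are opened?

  20 → cabin 1 (new)  [load 20/30]
  8 → cabin 1  [load 28/30]
  9 → cabin 2 (new)  [load 9/30]
  4 → cabin 2  [load 13/30]
  22 → cabin 3 (new)  [load 22/30]
  23 → cabin 4 (new)  [load 23/30]
  18 → cabin 5 (new)  [load 18/30]
  17 → cabin 2  [load 30/30]
  9 → cabin 5  [load 27/30]
5 cabins opened.

5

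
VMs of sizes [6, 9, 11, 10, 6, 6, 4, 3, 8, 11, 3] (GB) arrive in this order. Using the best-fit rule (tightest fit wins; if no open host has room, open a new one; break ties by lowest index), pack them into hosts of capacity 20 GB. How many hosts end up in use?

4

  6 → host 1 (new)  [load 6/20]
  9 → host 1  [load 15/20]
  11 → host 2 (new)  [load 11/20]
  10 → host 3 (new)  [load 10/20]
  6 → host 2  [load 17/20]
  6 → host 3  [load 16/20]
  4 → host 3  [load 20/20]
  3 → host 2  [load 20/20]
  8 → host 4 (new)  [load 8/20]
  11 → host 4  [load 19/20]
  3 → host 1  [load 18/20]
4 hosts opened.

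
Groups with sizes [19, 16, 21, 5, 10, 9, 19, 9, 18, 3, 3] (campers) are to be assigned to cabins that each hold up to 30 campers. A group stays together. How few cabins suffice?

5

Total = 21 + 19 + 19 + 18 + 16 + 10 + 9 + 9 + 5 + 3 + 3 = 132 campers.
Lower bound: ⌈132/30⌉ = 5 cabins.
A packing using 5 cabins:
  cabin 1: 21 + 9 = 30
  cabin 2: 19 + 10 = 29
  cabin 3: 19 + 9 = 28
  cabin 4: 18 + 5 + 3 + 3 = 29
  cabin 5: 16 = 16
This matches the lower bound, so 5 is optimal.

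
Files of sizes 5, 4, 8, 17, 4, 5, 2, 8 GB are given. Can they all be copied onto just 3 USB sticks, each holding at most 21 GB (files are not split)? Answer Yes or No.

A valid assignment using 3 USB sticks:
  USB stick 1: 17 + 4 = 21
  USB stick 2: 8 + 8 + 5 = 21
  USB stick 3: 5 + 4 + 2 = 11
Every load is within 21 GB, so 3 USB sticks suffice.

Yes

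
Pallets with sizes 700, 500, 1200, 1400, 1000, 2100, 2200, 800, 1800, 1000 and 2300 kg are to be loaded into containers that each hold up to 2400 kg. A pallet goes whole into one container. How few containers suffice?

7

Total = 2300 + 2200 + 2100 + 1800 + 1400 + 1200 + 1000 + 1000 + 800 + 700 + 500 = 15000 kg.
Lower bound: ⌈15000/2400⌉ = 7 containers.
A packing using 7 containers:
  container 1: 2300 = 2300
  container 2: 2200 = 2200
  container 3: 2100 = 2100
  container 4: 1800 + 500 = 2300
  container 5: 1400 + 1000 = 2400
  container 6: 1200 + 1000 = 2200
  container 7: 800 + 700 = 1500
This matches the lower bound, so 7 is optimal.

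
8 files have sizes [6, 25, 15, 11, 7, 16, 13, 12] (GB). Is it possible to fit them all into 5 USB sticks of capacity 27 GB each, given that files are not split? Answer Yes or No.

Yes

A valid assignment using 4 USB sticks:
  USB stick 1: 25 = 25
  USB stick 2: 16 + 11 = 27
  USB stick 3: 15 + 12 = 27
  USB stick 4: 13 + 7 + 6 = 26
That uses only 4 ≤ 5, so 5 USB sticks are enough.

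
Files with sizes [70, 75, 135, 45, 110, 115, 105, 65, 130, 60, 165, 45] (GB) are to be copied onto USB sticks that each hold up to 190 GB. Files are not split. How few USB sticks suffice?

7

Total = 165 + 135 + 130 + 115 + 110 + 105 + 75 + 70 + 65 + 60 + 45 + 45 = 1120 GB.
Lower bound: ⌈1120/190⌉ = 6 USB sticks.
A packing using 7 USB sticks:
  USB stick 1: 165 = 165
  USB stick 2: 135 + 45 = 180
  USB stick 3: 130 + 60 = 190
  USB stick 4: 115 + 75 = 190
  USB stick 5: 110 + 70 = 180
  USB stick 6: 105 + 65 = 170
  USB stick 7: 45 = 45
No arrangement into 6 USB sticks stays within capacity, so 7 is optimal.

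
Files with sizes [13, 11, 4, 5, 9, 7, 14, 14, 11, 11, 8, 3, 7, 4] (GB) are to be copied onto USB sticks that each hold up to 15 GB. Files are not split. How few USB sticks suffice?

9

Total = 14 + 14 + 13 + 11 + 11 + 11 + 9 + 8 + 7 + 7 + 5 + 4 + 4 + 3 = 121 GB.
Lower bound: ⌈121/15⌉ = 9 USB sticks.
A packing using 9 USB sticks:
  USB stick 1: 14 = 14
  USB stick 2: 14 = 14
  USB stick 3: 13 = 13
  USB stick 4: 11 + 4 = 15
  USB stick 5: 11 + 4 = 15
  USB stick 6: 11 + 3 = 14
  USB stick 7: 9 + 5 = 14
  USB stick 8: 8 + 7 = 15
  USB stick 9: 7 = 7
This matches the lower bound, so 9 is optimal.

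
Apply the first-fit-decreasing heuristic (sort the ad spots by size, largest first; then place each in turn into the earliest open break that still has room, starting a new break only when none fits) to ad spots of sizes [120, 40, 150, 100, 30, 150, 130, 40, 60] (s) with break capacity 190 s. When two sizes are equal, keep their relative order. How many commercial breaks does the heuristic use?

Sorted descending: 150, 150, 130, 120, 100, 60, 40, 40, 30.
  150 → break 1 (new)  [load 150/190]
  150 → break 2 (new)  [load 150/190]
  130 → break 3 (new)  [load 130/190]
  120 → break 4 (new)  [load 120/190]
  100 → break 5 (new)  [load 100/190]
  60 → break 3  [load 190/190]
  40 → break 1  [load 190/190]
  40 → break 2  [load 190/190]
  30 → break 4  [load 150/190]
5 commercial breaks opened.

5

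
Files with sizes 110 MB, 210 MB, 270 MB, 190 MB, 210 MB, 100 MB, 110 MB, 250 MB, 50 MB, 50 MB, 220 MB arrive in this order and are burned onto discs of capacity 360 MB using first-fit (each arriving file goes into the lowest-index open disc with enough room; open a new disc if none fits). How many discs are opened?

6

  110 → disc 1 (new)  [load 110/360]
  210 → disc 1  [load 320/360]
  270 → disc 2 (new)  [load 270/360]
  190 → disc 3 (new)  [load 190/360]
  210 → disc 4 (new)  [load 210/360]
  100 → disc 3  [load 290/360]
  110 → disc 4  [load 320/360]
  250 → disc 5 (new)  [load 250/360]
  50 → disc 2  [load 320/360]
  50 → disc 3  [load 340/360]
  220 → disc 6 (new)  [load 220/360]
6 discs opened.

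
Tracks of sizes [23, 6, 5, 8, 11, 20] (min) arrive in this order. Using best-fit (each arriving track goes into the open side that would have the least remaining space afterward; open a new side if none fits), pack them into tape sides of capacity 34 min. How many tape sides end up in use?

  23 → side 1 (new)  [load 23/34]
  6 → side 1  [load 29/34]
  5 → side 1  [load 34/34]
  8 → side 2 (new)  [load 8/34]
  11 → side 2  [load 19/34]
  20 → side 3 (new)  [load 20/34]
3 tape sides opened.

3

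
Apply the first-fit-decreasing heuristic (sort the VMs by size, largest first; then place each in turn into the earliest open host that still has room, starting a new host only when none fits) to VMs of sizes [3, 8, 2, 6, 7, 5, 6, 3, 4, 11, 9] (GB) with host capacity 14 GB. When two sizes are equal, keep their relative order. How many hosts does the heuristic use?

Sorted descending: 11, 9, 8, 7, 6, 6, 5, 4, 3, 3, 2.
  11 → host 1 (new)  [load 11/14]
  9 → host 2 (new)  [load 9/14]
  8 → host 3 (new)  [load 8/14]
  7 → host 4 (new)  [load 7/14]
  6 → host 3  [load 14/14]
  6 → host 4  [load 13/14]
  5 → host 2  [load 14/14]
  4 → host 5 (new)  [load 4/14]
  3 → host 1  [load 14/14]
  3 → host 5  [load 7/14]
  2 → host 5  [load 9/14]
5 hosts opened.

5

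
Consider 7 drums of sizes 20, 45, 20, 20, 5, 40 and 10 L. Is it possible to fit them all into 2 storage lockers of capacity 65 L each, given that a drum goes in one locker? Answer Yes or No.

Total = 160 L; ⌈160/65⌉ = 3.
At least 3 storage lockers are required, but only 2 are allowed.

No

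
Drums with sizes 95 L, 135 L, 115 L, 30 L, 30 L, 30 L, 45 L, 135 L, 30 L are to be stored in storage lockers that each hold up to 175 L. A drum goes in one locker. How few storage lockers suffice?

Total = 135 + 135 + 115 + 95 + 45 + 30 + 30 + 30 + 30 = 645 L.
Lower bound: ⌈645/175⌉ = 4 storage lockers.
A packing using 4 storage lockers:
  locker 1: 135 + 30 = 165
  locker 2: 135 + 30 = 165
  locker 3: 115 + 45 = 160
  locker 4: 95 + 30 + 30 = 155
This matches the lower bound, so 4 is optimal.

4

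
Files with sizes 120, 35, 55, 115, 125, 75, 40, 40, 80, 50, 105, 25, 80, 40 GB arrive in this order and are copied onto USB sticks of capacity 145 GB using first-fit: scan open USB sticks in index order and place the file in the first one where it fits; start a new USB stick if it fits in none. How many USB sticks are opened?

  120 → USB stick 1 (new)  [load 120/145]
  35 → USB stick 2 (new)  [load 35/145]
  55 → USB stick 2  [load 90/145]
  115 → USB stick 3 (new)  [load 115/145]
  125 → USB stick 4 (new)  [load 125/145]
  75 → USB stick 5 (new)  [load 75/145]
  40 → USB stick 2  [load 130/145]
  40 → USB stick 5  [load 115/145]
  80 → USB stick 6 (new)  [load 80/145]
  50 → USB stick 6  [load 130/145]
  105 → USB stick 7 (new)  [load 105/145]
  25 → USB stick 1  [load 145/145]
  80 → USB stick 8 (new)  [load 80/145]
  40 → USB stick 7  [load 145/145]
8 USB sticks opened.

8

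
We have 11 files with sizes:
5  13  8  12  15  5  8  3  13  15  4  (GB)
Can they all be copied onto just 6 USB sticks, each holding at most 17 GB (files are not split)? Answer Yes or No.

Total = 101 GB; ⌈101/17⌉ = 6.
The bound of 6 does not rule out 6, but exhaustive search shows no assignment into 6 USB sticks of capacity 17 GB exists — the minimum is 7.

No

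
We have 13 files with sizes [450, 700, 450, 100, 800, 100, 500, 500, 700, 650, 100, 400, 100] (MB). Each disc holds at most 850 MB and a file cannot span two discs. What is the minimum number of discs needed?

8

Total = 800 + 700 + 700 + 650 + 500 + 500 + 450 + 450 + 400 + 100 + 100 + 100 + 100 = 5550 MB.
Lower bound: ⌈5550/850⌉ = 7 discs.
Also, 8 files each exceed 425 MB, and no two of those can share a disc, so at least 8 discs are needed.
A packing using 8 discs:
  disc 1: 800 = 800
  disc 2: 700 + 100 = 800
  disc 3: 700 + 100 = 800
  disc 4: 650 + 100 + 100 = 850
  disc 5: 500 = 500
  disc 6: 500 = 500
  disc 7: 450 + 400 = 850
  disc 8: 450 = 450
This matches the lower bound, so 8 is optimal.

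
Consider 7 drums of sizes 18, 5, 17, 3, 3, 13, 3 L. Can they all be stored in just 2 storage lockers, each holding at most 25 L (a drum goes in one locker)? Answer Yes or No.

No

Total = 62 L; ⌈62/25⌉ = 3.
At least 3 storage lockers are required, but only 2 are allowed.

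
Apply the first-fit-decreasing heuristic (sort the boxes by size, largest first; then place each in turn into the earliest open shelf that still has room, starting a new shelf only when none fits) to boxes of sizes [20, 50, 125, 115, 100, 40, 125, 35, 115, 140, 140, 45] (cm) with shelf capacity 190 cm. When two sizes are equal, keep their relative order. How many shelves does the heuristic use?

7

Sorted descending: 140, 140, 125, 125, 115, 115, 100, 50, 45, 40, 35, 20.
  140 → shelf 1 (new)  [load 140/190]
  140 → shelf 2 (new)  [load 140/190]
  125 → shelf 3 (new)  [load 125/190]
  125 → shelf 4 (new)  [load 125/190]
  115 → shelf 5 (new)  [load 115/190]
  115 → shelf 6 (new)  [load 115/190]
  100 → shelf 7 (new)  [load 100/190]
  50 → shelf 1  [load 190/190]
  45 → shelf 2  [load 185/190]
  40 → shelf 3  [load 165/190]
  35 → shelf 4  [load 160/190]
  20 → shelf 3  [load 185/190]
7 shelves opened.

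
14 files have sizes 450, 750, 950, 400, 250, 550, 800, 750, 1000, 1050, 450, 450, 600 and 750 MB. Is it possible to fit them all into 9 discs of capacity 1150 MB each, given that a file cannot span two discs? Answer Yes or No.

No

Total = 9200 MB; ⌈9200/1150⌉ = 8.
The bound of 8 does not rule out 9, but exhaustive search shows no assignment into 9 discs of capacity 1150 MB exists — the minimum is 10.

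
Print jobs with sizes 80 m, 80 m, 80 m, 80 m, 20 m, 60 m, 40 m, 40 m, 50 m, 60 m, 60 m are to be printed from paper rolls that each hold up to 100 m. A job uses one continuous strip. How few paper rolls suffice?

8

Total = 80 + 80 + 80 + 80 + 60 + 60 + 60 + 50 + 40 + 40 + 20 = 650 m.
Lower bound: ⌈650/100⌉ = 7 paper rolls.
A packing using 8 paper rolls:
  roll 1: 80 + 20 = 100
  roll 2: 80 = 80
  roll 3: 80 = 80
  roll 4: 80 = 80
  roll 5: 60 + 40 = 100
  roll 6: 60 + 40 = 100
  roll 7: 60 = 60
  roll 8: 50 = 50
No arrangement into 7 paper rolls stays within capacity, so 8 is optimal.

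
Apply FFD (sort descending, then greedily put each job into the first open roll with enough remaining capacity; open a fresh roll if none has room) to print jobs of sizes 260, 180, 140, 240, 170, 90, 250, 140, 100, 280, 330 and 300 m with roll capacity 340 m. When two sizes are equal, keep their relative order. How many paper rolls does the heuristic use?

8

Sorted descending: 330, 300, 280, 260, 250, 240, 180, 170, 140, 140, 100, 90.
  330 → roll 1 (new)  [load 330/340]
  300 → roll 2 (new)  [load 300/340]
  280 → roll 3 (new)  [load 280/340]
  260 → roll 4 (new)  [load 260/340]
  250 → roll 5 (new)  [load 250/340]
  240 → roll 6 (new)  [load 240/340]
  180 → roll 7 (new)  [load 180/340]
  170 → roll 8 (new)  [load 170/340]
  140 → roll 7  [load 320/340]
  140 → roll 8  [load 310/340]
  100 → roll 6  [load 340/340]
  90 → roll 5  [load 340/340]
8 paper rolls opened.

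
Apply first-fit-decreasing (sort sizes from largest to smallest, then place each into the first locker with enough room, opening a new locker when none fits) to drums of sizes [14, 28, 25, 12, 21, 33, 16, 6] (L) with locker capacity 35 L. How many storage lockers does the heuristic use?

5

Sorted descending: 33, 28, 25, 21, 16, 14, 12, 6.
  33 → locker 1 (new)  [load 33/35]
  28 → locker 2 (new)  [load 28/35]
  25 → locker 3 (new)  [load 25/35]
  21 → locker 4 (new)  [load 21/35]
  16 → locker 5 (new)  [load 16/35]
  14 → locker 4  [load 35/35]
  12 → locker 5  [load 28/35]
  6 → locker 2  [load 34/35]
5 storage lockers opened.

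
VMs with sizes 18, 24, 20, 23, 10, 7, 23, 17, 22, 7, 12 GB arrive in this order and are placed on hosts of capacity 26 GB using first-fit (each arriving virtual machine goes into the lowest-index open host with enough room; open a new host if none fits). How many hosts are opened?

  18 → host 1 (new)  [load 18/26]
  24 → host 2 (new)  [load 24/26]
  20 → host 3 (new)  [load 20/26]
  23 → host 4 (new)  [load 23/26]
  10 → host 5 (new)  [load 10/26]
  7 → host 1  [load 25/26]
  23 → host 6 (new)  [load 23/26]
  17 → host 7 (new)  [load 17/26]
  22 → host 8 (new)  [load 22/26]
  7 → host 5  [load 17/26]
  12 → host 9 (new)  [load 12/26]
9 hosts opened.

9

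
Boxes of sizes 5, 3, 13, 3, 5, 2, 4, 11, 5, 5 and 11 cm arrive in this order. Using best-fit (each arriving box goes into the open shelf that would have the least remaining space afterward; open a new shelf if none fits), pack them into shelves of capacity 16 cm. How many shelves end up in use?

  5 → shelf 1 (new)  [load 5/16]
  3 → shelf 1  [load 8/16]
  13 → shelf 2 (new)  [load 13/16]
  3 → shelf 2  [load 16/16]
  5 → shelf 1  [load 13/16]
  2 → shelf 1  [load 15/16]
  4 → shelf 3 (new)  [load 4/16]
  11 → shelf 3  [load 15/16]
  5 → shelf 4 (new)  [load 5/16]
  5 → shelf 4  [load 10/16]
  11 → shelf 5 (new)  [load 11/16]
5 shelves opened.

5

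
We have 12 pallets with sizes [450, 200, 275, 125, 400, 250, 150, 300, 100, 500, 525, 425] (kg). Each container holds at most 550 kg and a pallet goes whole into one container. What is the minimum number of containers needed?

7

Total = 525 + 500 + 450 + 425 + 400 + 300 + 275 + 250 + 200 + 150 + 125 + 100 = 3700 kg.
Lower bound: ⌈3700/550⌉ = 7 containers.
A packing using 7 containers:
  container 1: 525 = 525
  container 2: 500 = 500
  container 3: 450 + 100 = 550
  container 4: 425 + 125 = 550
  container 5: 400 + 150 = 550
  container 6: 300 + 250 = 550
  container 7: 275 + 200 = 475
This matches the lower bound, so 7 is optimal.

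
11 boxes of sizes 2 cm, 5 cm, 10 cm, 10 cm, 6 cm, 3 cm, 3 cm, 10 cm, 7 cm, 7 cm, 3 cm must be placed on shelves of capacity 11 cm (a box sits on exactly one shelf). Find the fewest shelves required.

7

Total = 10 + 10 + 10 + 7 + 7 + 6 + 5 + 3 + 3 + 3 + 2 = 66 cm.
Lower bound: ⌈66/11⌉ = 6 shelves.
A packing using 7 shelves:
  shelf 1: 10 = 10
  shelf 2: 10 = 10
  shelf 3: 10 = 10
  shelf 4: 7 + 3 = 10
  shelf 5: 7 + 3 = 10
  shelf 6: 6 + 5 = 11
  shelf 7: 3 + 2 = 5
No arrangement into 6 shelves stays within capacity, so 7 is optimal.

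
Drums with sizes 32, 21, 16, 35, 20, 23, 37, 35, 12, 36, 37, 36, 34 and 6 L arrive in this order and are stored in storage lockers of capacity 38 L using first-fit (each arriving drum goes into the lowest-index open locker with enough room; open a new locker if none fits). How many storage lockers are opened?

  32 → locker 1 (new)  [load 32/38]
  21 → locker 2 (new)  [load 21/38]
  16 → locker 2  [load 37/38]
  35 → locker 3 (new)  [load 35/38]
  20 → locker 4 (new)  [load 20/38]
  23 → locker 5 (new)  [load 23/38]
  37 → locker 6 (new)  [load 37/38]
  35 → locker 7 (new)  [load 35/38]
  12 → locker 4  [load 32/38]
  36 → locker 8 (new)  [load 36/38]
  37 → locker 9 (new)  [load 37/38]
  36 → locker 10 (new)  [load 36/38]
  34 → locker 11 (new)  [load 34/38]
  6 → locker 1  [load 38/38]
11 storage lockers opened.

11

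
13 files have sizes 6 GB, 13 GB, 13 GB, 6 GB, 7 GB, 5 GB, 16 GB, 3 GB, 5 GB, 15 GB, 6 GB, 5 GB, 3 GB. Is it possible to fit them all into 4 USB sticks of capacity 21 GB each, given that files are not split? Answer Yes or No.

No

Total = 103 GB; ⌈103/21⌉ = 5.
At least 5 USB sticks are required, but only 4 are allowed.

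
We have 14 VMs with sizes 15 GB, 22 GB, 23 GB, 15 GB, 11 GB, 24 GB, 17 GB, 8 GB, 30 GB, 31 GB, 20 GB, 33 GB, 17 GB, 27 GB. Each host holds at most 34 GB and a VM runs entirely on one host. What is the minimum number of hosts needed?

10

Total = 33 + 31 + 30 + 27 + 24 + 23 + 22 + 20 + 17 + 17 + 15 + 15 + 11 + 8 = 293 GB.
Lower bound: ⌈293/34⌉ = 9 hosts.
A packing using 10 hosts:
  host 1: 33 = 33
  host 2: 31 = 31
  host 3: 30 = 30
  host 4: 27 = 27
  host 5: 24 + 8 = 32
  host 6: 23 + 11 = 34
  host 7: 22 = 22
  host 8: 20 = 20
  host 9: 17 + 17 = 34
  host 10: 15 + 15 = 30
No arrangement into 9 hosts stays within capacity, so 10 is optimal.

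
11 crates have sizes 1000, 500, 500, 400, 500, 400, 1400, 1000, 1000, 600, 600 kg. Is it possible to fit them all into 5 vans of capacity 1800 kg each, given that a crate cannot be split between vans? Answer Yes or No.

A valid assignment using 5 vans:
  van 1: 1400 + 400 = 1800
  van 2: 1000 + 600 = 1600
  van 3: 1000 + 600 = 1600
  van 4: 1000 + 500 = 1500
  van 5: 500 + 500 + 400 = 1400
Every load is within 1800 kg, so 5 vans suffice.

Yes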